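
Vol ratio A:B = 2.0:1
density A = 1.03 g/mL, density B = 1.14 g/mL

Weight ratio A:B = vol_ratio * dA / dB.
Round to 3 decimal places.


Weight ratio = 2.0 * 1.03 / 1.14
= 1.807

1.807


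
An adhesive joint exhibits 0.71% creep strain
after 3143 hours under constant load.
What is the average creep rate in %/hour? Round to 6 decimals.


Creep rate = strain / time
= 0.71 / 3143
= 0.000226 %/h

0.000226


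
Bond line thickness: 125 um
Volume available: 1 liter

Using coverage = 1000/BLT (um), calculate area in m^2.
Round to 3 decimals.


1 L = 1e6 mm^3, thickness = 125 um = 0.125 mm
Area = 1e6 / 0.125 mm^2 = (1e6 / 0.125) / 1e6 m^2 = 1000 / 125 m^2
= 8.000 m^2

8.000


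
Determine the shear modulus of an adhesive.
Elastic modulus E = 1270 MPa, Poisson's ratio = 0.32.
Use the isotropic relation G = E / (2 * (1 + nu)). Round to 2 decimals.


G = 1270 / (2*(1+0.32)) = 1270 / 2.64
= 481.06 MPa

481.06


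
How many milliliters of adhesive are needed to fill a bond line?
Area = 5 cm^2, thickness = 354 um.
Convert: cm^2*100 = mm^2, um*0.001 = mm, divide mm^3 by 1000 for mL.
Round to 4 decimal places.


= (5 * 100) * (354 * 0.001) / 1000
= 0.1770 mL

0.1770


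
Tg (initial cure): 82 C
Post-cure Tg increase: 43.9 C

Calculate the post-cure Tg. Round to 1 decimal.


Post-cure Tg = 82 + 43.9 = 125.9 C

125.9


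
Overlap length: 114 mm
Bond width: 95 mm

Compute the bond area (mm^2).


Bond area = 114 * 95 = 10830 mm^2

10830


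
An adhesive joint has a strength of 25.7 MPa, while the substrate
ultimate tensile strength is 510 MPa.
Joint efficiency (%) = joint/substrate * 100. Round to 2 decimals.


Efficiency = 25.7 / 510 * 100
= 5.04%

5.04


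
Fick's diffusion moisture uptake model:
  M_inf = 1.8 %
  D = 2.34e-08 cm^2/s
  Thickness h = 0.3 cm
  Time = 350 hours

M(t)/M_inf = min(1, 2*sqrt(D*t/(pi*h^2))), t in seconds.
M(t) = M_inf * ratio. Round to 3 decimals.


t_sec = 350 * 3600 = 1260000
ratio = 2*sqrt(2.34e-08*1260000/(pi*0.3^2))
= min(1, 0.645843)
= 0.645843
M(t) = 1.8 * 0.645843 = 1.163 %

1.163


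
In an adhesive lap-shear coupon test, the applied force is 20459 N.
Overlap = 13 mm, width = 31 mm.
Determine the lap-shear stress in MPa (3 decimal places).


stress = F / (overlap * width)
= 20459 / (13 * 31)
= 50.767 MPa

50.767


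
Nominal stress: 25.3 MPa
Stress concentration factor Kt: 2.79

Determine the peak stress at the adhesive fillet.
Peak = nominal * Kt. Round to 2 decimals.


Peak stress = 25.3 * 2.79
= 70.59 MPa

70.59


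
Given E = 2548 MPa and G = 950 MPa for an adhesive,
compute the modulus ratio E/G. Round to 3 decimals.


E/G ratio = 2548 / 950 = 2.682

2.682


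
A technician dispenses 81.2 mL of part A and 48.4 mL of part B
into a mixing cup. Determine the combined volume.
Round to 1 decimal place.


Combined volume = 81.2 + 48.4
= 129.6 mL

129.6


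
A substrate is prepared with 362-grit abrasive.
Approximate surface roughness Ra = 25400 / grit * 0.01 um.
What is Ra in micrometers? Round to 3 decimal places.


Ra = 25400 / 362 * 0.01 = 0.702 um

0.702


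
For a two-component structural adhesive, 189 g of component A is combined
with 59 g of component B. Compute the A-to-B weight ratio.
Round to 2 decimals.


Weight ratio A:B = 189 / 59
= 3.20

3.20


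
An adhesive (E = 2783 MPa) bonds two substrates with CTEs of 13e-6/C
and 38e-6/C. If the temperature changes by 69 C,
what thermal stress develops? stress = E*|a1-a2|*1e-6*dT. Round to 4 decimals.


Stress = 2783 * |13 - 38| * 1e-6 * 69
= 4.8007 MPa

4.8007


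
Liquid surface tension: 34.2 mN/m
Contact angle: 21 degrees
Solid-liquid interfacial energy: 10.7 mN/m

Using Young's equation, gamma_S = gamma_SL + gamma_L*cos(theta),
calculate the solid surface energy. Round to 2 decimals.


gamma_S = 10.7 + 34.2 * cos(21)
= 42.63 mN/m

42.63


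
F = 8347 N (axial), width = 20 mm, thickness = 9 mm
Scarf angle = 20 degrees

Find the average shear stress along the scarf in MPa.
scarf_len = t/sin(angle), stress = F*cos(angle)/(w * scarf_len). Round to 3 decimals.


scarf_len = 9/sin(20 deg) = 26.3142
cos(20 deg) = 0.939693
stress = 8347*0.939693/(20*26.3142) = 14.904 MPa

14.904


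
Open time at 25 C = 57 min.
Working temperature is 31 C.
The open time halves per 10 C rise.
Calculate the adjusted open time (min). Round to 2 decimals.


factor = 2^((31 - 25) / 10) = 1.5157
ot = 57 / 1.5157 = 37.61 min

37.61


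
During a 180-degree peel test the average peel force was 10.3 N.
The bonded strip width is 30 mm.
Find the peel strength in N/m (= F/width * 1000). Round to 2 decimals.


Peel strength = F/width * 1000
= 10.3 / 30 * 1000
= 343.33 N/m

343.33


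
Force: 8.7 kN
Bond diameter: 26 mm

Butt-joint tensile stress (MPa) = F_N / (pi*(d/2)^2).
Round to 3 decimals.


F_N = 8.7 * 1000 = 8700.0 N
A = pi*(13.0)^2 = 530.9292 mm^2
stress = 8700.0 / 530.9292 = 16.386 MPa

16.386


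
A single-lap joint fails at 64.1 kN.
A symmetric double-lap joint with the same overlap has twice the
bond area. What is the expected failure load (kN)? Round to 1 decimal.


Double-lap load = 2 * 64.1 = 128.2 kN

128.2


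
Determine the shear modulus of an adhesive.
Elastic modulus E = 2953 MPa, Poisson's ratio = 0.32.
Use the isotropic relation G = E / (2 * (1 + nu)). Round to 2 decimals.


G = 2953 / (2*(1+0.32)) = 2953 / 2.64
= 1118.56 MPa

1118.56


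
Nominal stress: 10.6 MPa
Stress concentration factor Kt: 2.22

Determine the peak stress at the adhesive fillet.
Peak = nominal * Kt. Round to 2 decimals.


Peak stress = 10.6 * 2.22
= 23.53 MPa

23.53


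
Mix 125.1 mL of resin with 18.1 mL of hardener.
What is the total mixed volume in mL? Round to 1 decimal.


Total = 125.1 + 18.1 = 143.2 mL

143.2


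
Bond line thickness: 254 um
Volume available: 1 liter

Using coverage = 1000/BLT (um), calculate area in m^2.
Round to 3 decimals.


1 L = 1e6 mm^3, thickness = 254 um = 0.254 mm
Area = 1e6 / 0.254 mm^2 = (1e6 / 0.254) / 1e6 m^2 = 1000 / 254 m^2
= 3.937 m^2

3.937


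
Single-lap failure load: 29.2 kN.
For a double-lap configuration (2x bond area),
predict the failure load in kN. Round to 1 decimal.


Failure load = 29.2 * 2 = 58.4 kN

58.4


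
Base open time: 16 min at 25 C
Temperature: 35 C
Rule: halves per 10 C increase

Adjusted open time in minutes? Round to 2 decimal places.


Acceleration = 2^((35-25)/10) = 2.0000
Open time = 16 / 2.0000 = 8.00 min

8.00


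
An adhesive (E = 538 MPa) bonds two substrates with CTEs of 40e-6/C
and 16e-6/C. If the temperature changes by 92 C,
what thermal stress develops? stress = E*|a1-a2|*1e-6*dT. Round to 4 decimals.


Stress = 538 * |40 - 16| * 1e-6 * 92
= 1.1879 MPa

1.1879


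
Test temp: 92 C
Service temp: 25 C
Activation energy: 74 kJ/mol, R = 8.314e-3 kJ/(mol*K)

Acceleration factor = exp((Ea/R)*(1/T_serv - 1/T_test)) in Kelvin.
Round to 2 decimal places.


AF = exp((74/0.008314)*(1/298.15 - 1/365.15))
= 239.27

239.27


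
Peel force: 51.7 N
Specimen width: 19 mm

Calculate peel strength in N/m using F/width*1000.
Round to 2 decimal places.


Peel strength = 51.7 / 19 * 1000 = 2721.05 N/m

2721.05


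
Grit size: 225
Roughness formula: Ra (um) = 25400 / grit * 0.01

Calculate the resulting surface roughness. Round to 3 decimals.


Ra = 25400 / 225 * 0.01
= 1.129 um

1.129


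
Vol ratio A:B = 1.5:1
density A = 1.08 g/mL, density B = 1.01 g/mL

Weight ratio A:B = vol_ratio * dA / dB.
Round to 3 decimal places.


Weight ratio = 1.5 * 1.08 / 1.01
= 1.604

1.604


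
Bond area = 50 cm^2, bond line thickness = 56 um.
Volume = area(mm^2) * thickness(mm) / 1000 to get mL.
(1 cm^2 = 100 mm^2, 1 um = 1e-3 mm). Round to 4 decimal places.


area_mm2 = 50 * 100 = 5000
blt_mm = 56 * 1e-3 = 0.056
vol_mm3 = 5000 * 0.056 = 280.0
vol_mL = 280.0 / 1000 = 0.2800 mL

0.2800


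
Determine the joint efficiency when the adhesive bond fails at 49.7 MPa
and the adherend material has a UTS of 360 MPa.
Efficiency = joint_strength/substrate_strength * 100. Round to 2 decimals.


Joint efficiency = 49.7 / 360 * 100
= 13.81%

13.81


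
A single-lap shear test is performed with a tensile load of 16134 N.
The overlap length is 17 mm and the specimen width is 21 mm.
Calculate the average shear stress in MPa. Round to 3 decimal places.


Shear stress = F / (overlap * width)
= 16134 / (17 * 21)
= 16134 / 357
= 45.193 MPa

45.193


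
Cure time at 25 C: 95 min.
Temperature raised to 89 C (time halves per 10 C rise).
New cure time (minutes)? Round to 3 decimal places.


Acceleration factor = 2^(64/10) = 84.4485
New time = 95 / 84.4485 = 1.125 min

1.125


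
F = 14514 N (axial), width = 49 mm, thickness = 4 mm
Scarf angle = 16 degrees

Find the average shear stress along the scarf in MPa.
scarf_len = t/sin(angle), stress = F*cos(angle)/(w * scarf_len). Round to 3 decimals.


scarf_len = 4/sin(16 deg) = 14.5118
cos(16 deg) = 0.961262
stress = 14514*0.961262/(49*14.5118) = 19.621 MPa

19.621


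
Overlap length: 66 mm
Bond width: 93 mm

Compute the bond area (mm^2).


Bond area = 66 * 93 = 6138 mm^2

6138


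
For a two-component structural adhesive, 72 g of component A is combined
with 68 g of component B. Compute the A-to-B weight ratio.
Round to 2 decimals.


Weight ratio A:B = 72 / 68
= 1.06

1.06


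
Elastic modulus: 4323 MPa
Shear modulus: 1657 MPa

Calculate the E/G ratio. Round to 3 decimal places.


E / G = 4323 / 1657 = 2.609

2.609


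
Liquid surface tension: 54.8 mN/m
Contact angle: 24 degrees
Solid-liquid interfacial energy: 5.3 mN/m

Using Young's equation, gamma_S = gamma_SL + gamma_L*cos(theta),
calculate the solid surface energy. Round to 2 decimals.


gamma_S = 5.3 + 54.8 * cos(24)
= 55.36 mN/m

55.36


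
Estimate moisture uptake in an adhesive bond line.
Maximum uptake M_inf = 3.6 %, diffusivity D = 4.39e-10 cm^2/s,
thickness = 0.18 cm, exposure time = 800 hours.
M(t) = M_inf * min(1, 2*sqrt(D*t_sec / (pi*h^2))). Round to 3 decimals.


Convert time: 800 h = 2880000 s
ratio = min(1, 2*sqrt(4.39e-10*2880000/(pi*0.18^2)))
= 0.222901
M(t) = 3.6 * 0.222901 = 0.802%

0.802


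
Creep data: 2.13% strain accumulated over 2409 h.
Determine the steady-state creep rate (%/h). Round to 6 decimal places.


Rate = 2.13 / 2409 = 0.000884 %/h

0.000884


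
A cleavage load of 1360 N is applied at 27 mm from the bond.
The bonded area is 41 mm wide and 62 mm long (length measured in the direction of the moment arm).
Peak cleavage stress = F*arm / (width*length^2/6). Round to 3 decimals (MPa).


Moment = 1360 * 27 = 36720 N*mm
Section modulus = 41 * 3844 / 6 = 157604 / 6 mm^3
Stress = 36720 / (157604 / 6) = 220320 / 157604
= 1.398 MPa

1.398


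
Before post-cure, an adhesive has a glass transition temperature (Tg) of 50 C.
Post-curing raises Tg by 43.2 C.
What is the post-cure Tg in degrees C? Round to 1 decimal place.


Tg_post = Tg_base + delta_Tg
= 50 + 43.2
= 93.2 C

93.2


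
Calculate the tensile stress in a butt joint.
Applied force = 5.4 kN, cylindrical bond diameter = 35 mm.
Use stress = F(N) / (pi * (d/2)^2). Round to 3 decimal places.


A = pi * 17.5^2 = 962.1128 mm^2
sigma = 5400.0 / 962.1128 = 5.613 MPa

5.613


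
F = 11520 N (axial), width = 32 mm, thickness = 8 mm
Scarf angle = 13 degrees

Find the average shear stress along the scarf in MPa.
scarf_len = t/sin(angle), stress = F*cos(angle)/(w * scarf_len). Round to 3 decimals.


scarf_len = 8/sin(13 deg) = 35.5633
cos(13 deg) = 0.974370
stress = 11520*0.974370/(32*35.5633) = 9.863 MPa

9.863


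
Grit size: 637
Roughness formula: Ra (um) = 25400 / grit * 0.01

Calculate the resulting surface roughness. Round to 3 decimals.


Ra = 25400 / 637 * 0.01
= 0.399 um

0.399


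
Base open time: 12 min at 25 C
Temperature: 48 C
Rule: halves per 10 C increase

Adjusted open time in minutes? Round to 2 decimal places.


Acceleration = 2^((48-25)/10) = 4.9246
Open time = 12 / 4.9246 = 2.44 min

2.44


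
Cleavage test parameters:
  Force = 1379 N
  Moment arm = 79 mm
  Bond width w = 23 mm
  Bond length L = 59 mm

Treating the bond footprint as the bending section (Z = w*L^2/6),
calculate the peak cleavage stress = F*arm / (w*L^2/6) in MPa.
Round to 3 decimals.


M = 1379 * 79 = 108941 N*mm
Z = 23 * 59^2 / 6 = 80063 / 6 mm^3
sigma = M / Z = 6 * 108941 / 80063 = 653646 / 80063
= 8.164 MPa

8.164


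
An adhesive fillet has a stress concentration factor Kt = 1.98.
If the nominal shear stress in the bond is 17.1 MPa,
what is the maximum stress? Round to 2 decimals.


Max stress = 17.1 * 1.98 = 33.86 MPa

33.86


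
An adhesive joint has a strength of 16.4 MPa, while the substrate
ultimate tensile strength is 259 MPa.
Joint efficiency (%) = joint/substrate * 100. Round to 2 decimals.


Efficiency = 16.4 / 259 * 100
= 6.33%

6.33


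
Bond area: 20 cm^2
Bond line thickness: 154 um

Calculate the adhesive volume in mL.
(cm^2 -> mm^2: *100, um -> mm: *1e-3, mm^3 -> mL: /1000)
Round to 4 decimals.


V = 20*100 * 154*1e-3 / 1000
= 0.3080 mL

0.3080


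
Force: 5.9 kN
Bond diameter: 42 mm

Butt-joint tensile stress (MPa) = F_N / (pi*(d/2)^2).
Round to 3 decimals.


F_N = 5.9 * 1000 = 5900.0 N
A = pi*(21.0)^2 = 1385.4424 mm^2
stress = 5900.0 / 1385.4424 = 4.259 MPa

4.259


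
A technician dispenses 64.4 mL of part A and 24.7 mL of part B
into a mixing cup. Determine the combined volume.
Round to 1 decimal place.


Combined volume = 64.4 + 24.7
= 89.1 mL

89.1


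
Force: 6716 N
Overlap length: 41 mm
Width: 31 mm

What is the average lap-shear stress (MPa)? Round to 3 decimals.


Average shear stress = F / (overlap * width)
= 6716 / (41 * 31)
= 5.284 MPa

5.284


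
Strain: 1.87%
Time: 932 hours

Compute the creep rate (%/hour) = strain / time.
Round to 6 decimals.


Creep rate = 1.87 / 932
= 0.002006 %/h

0.002006


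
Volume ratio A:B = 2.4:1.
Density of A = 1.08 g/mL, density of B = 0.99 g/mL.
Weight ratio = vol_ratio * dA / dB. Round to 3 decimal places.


Wt ratio = 2.4 * 1.08 / 0.99
= 2.618

2.618


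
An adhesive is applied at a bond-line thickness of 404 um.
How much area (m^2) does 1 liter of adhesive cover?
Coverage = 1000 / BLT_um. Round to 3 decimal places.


Coverage = 1000 / 404 = 2.475 m^2

2.475


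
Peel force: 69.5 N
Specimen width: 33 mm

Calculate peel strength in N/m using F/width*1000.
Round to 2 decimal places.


Peel strength = 69.5 / 33 * 1000 = 2106.06 N/m

2106.06


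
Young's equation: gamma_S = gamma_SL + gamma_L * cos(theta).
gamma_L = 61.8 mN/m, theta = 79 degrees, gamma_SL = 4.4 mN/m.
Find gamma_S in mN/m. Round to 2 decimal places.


cos(79 deg) = 0.190809
gamma_S = 4.4 + 61.8 * 0.190809
= 16.19 mN/m

16.19


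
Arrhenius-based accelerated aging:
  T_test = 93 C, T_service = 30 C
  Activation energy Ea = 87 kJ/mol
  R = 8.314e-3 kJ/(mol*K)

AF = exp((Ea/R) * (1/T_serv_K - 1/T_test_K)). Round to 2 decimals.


T_test_K = 366.15, T_serv_K = 303.15
AF = exp((87/8.314e-3) * (1/303.15 - 1/366.15))
= 379.66

379.66


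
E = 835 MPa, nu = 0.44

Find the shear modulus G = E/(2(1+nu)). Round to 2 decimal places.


G = 835 / (2 * 1.44)
= 289.93 MPa

289.93


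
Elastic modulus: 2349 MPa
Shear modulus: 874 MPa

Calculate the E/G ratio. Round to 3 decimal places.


E / G = 2349 / 874 = 2.688

2.688


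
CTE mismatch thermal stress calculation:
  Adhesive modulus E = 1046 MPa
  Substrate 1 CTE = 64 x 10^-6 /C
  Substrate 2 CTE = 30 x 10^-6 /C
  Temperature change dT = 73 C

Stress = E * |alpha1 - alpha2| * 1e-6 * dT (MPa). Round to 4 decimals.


delta_alpha = |64 - 30| = 34 x 10^-6/C
Stress = 1046 * 34e-6 * 73
= 2.5962 MPa

2.5962


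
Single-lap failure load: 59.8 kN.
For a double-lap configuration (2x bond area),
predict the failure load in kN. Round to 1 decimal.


Failure load = 59.8 * 2 = 119.6 kN

119.6


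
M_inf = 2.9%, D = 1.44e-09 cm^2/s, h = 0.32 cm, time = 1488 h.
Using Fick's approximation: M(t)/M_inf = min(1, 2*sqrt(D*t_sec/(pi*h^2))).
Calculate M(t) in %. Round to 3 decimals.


t = 5356800 s
ratio = min(1, 2*sqrt(1.44e-09*5356800/(pi*0.1024)))
= 0.309698
M(t) = 2.9 * 0.309698 = 0.898%

0.898


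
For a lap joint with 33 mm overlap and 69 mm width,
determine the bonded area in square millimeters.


Area = 33 * 69 = 2277 mm^2

2277


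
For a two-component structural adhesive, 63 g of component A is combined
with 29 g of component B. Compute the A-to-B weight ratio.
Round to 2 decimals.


Weight ratio A:B = 63 / 29
= 2.17

2.17


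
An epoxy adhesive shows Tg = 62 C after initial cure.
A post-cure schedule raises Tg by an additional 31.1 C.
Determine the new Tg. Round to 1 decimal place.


New Tg = 62 + 31.1
= 93.1 C

93.1


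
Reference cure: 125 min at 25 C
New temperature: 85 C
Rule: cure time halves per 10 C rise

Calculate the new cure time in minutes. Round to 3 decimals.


factor = 2^((85-25)/10) = 64.0000
t_new = 125 / 64.0000 = 1.953 min

1.953


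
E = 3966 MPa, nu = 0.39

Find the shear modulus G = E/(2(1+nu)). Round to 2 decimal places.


G = 3966 / (2 * 1.39)
= 1426.62 MPa

1426.62


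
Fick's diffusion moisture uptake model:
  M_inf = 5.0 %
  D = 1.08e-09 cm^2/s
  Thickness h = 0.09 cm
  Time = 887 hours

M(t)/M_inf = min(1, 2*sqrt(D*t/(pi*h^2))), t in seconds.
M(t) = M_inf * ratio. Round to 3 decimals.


t_sec = 887 * 3600 = 3193200
ratio = 2*sqrt(1.08e-09*3193200/(pi*0.09^2))
= min(1, 0.736271)
= 0.736271
M(t) = 5.0 * 0.736271 = 3.681 %

3.681


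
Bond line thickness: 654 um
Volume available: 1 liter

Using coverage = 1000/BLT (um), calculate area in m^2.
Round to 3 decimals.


1 L = 1e6 mm^3, thickness = 654 um = 0.654 mm
Area = 1e6 / 0.654 mm^2 = (1e6 / 0.654) / 1e6 m^2 = 1000 / 654 m^2
= 1.529 m^2

1.529


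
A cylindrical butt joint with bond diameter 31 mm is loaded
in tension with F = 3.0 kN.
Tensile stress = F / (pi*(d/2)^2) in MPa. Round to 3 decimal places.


Area = pi * (31/2)^2 = 754.7676 mm^2
Stress = 3.0*1000 / 754.7676
= 3.975 MPa

3.975


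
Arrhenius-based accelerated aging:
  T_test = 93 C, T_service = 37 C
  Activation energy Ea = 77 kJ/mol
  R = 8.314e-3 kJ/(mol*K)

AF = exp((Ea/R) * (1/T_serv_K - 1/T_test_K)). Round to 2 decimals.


T_test_K = 366.15, T_serv_K = 310.15
AF = exp((77/8.314e-3) * (1/310.15 - 1/366.15))
= 96.26

96.26


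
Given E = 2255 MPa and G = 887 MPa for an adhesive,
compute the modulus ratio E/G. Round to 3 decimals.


E/G ratio = 2255 / 887 = 2.542

2.542


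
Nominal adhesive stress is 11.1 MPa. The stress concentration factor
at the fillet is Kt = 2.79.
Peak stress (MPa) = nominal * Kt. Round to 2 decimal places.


Peak = 11.1 * 2.79 = 30.97 MPa

30.97


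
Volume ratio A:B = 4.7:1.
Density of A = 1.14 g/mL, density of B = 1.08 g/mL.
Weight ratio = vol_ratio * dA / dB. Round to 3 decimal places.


Wt ratio = 4.7 * 1.14 / 1.08
= 4.961

4.961


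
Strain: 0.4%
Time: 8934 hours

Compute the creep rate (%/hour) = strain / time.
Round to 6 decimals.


Creep rate = 0.4 / 8934
= 0.000045 %/h

0.000045


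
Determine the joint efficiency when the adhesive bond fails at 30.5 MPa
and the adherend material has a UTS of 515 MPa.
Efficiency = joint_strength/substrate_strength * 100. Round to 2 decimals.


Joint efficiency = 30.5 / 515 * 100
= 5.92%

5.92


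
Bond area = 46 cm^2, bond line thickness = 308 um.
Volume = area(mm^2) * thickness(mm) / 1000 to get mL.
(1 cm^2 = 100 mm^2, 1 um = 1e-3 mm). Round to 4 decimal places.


area_mm2 = 46 * 100 = 4600
blt_mm = 308 * 1e-3 = 0.308
vol_mm3 = 4600 * 0.308 = 1416.8
vol_mL = 1416.8 / 1000 = 1.4168 mL

1.4168


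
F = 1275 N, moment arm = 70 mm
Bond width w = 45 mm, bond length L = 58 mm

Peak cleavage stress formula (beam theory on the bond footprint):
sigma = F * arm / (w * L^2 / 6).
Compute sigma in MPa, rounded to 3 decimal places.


sigma = (1275 * 70) / (45 * 3364 / 6)
= 89250 * 6 / 151380
= 535500 / 151380
= 3.537 MPa

3.537


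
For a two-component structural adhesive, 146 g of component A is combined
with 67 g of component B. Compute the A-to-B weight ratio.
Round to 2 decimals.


Weight ratio A:B = 146 / 67
= 2.18

2.18


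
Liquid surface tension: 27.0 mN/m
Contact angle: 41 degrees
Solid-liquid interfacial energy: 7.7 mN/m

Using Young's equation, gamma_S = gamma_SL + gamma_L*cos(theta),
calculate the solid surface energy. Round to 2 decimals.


gamma_S = 7.7 + 27.0 * cos(41)
= 28.08 mN/m

28.08


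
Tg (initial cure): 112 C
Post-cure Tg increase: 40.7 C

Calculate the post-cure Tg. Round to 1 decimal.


Post-cure Tg = 112 + 40.7 = 152.7 C

152.7


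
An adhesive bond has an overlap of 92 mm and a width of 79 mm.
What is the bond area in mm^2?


Bond area = overlap * width
= 92 * 79
= 7268 mm^2

7268


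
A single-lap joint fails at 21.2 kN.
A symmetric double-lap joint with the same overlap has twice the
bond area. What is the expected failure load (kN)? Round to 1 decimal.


Double-lap load = 2 * 21.2 = 42.4 kN

42.4


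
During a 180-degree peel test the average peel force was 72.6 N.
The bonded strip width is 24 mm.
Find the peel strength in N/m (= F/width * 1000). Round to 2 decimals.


Peel strength = F/width * 1000
= 72.6 / 24 * 1000
= 3025.00 N/m

3025.00


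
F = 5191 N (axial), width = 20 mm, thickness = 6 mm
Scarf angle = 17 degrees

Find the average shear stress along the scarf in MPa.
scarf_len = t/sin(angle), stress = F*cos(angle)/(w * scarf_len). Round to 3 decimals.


scarf_len = 6/sin(17 deg) = 20.5218
cos(17 deg) = 0.956305
stress = 5191*0.956305/(20*20.5218) = 12.095 MPa

12.095


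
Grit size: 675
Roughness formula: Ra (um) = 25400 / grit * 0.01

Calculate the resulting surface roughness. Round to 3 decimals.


Ra = 25400 / 675 * 0.01
= 0.376 um

0.376


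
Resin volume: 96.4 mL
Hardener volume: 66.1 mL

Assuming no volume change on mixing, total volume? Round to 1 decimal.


V_total = 96.4 + 66.1 = 162.5 mL

162.5


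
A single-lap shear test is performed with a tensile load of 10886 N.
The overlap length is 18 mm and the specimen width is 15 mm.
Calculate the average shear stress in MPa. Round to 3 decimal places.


Shear stress = F / (overlap * width)
= 10886 / (18 * 15)
= 10886 / 270
= 40.319 MPa

40.319


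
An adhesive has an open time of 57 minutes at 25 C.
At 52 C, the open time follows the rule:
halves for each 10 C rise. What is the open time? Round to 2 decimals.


Factor = 2^((52-25)/10) = 6.4980
Open time = 57 / 6.4980 = 8.77 min

8.77


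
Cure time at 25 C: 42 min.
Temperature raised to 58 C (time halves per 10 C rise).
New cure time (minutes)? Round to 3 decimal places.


Acceleration factor = 2^(33/10) = 9.8492
New time = 42 / 9.8492 = 4.264 min

4.264


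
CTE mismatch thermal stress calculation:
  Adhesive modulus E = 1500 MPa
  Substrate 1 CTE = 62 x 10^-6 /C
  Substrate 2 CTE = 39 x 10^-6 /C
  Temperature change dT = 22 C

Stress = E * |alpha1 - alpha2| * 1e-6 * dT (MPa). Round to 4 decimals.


delta_alpha = |62 - 39| = 23 x 10^-6/C
Stress = 1500 * 23e-6 * 22
= 0.7590 MPa

0.7590


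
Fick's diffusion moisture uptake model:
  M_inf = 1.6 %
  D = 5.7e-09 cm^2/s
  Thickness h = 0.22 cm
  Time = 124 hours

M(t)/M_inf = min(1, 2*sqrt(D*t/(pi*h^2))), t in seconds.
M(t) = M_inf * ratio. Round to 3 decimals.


t_sec = 124 * 3600 = 446400
ratio = 2*sqrt(5.7e-09*446400/(pi*0.22^2))
= min(1, 0.258721)
= 0.258721
M(t) = 1.6 * 0.258721 = 0.414 %

0.414


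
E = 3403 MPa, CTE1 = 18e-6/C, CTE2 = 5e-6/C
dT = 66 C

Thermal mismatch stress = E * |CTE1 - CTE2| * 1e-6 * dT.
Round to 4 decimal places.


= 3403 * 13e-6 * 66
= 2.9198 MPa

2.9198


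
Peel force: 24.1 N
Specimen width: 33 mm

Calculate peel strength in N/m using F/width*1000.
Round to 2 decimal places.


Peel strength = 24.1 / 33 * 1000 = 730.30 N/m

730.30


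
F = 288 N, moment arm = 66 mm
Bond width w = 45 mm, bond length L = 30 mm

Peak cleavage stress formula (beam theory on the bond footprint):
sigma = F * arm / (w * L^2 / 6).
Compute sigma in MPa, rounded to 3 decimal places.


sigma = (288 * 66) / (45 * 900 / 6)
= 19008 * 6 / 40500
= 114048 / 40500
= 2.816 MPa

2.816


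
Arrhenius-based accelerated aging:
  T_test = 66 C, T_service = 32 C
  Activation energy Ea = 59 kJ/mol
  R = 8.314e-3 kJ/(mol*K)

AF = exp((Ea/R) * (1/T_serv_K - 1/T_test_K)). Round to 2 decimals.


T_test_K = 339.15, T_serv_K = 305.15
AF = exp((59/8.314e-3) * (1/305.15 - 1/339.15))
= 10.29

10.29


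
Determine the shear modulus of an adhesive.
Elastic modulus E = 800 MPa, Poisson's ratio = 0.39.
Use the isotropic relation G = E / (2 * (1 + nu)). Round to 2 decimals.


G = 800 / (2*(1+0.39)) = 800 / 2.78
= 287.77 MPa

287.77


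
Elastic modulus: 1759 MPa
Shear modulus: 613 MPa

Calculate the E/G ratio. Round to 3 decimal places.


E / G = 1759 / 613 = 2.869

2.869


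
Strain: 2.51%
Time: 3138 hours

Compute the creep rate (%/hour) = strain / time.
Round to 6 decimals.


Creep rate = 2.51 / 3138
= 0.000800 %/h

0.000800


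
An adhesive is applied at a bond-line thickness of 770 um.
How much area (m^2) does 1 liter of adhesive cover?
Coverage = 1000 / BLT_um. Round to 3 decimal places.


Coverage = 1000 / 770 = 1.299 m^2

1.299


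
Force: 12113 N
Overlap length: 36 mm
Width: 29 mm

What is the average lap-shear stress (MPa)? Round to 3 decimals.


Average shear stress = F / (overlap * width)
= 12113 / (36 * 29)
= 11.602 MPa

11.602


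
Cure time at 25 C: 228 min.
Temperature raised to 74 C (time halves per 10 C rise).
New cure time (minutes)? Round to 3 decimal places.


Acceleration factor = 2^(49/10) = 29.8571
New time = 228 / 29.8571 = 7.636 min

7.636


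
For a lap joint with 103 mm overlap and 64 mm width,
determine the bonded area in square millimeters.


Area = 103 * 64 = 6592 mm^2

6592


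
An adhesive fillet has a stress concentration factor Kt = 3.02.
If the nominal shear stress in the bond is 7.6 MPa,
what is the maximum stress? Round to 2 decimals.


Max stress = 7.6 * 3.02 = 22.95 MPa

22.95


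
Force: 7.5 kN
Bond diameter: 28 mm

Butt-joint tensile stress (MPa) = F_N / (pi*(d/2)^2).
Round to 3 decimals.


F_N = 7.5 * 1000 = 7500.0 N
A = pi*(14.0)^2 = 615.7522 mm^2
stress = 7500.0 / 615.7522 = 12.180 MPa

12.180


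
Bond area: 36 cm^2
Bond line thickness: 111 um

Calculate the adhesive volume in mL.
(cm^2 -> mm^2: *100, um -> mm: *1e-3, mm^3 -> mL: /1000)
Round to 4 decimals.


V = 36*100 * 111*1e-3 / 1000
= 0.3996 mL

0.3996


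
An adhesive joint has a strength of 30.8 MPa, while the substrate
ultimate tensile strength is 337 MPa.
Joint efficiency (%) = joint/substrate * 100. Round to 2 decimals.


Efficiency = 30.8 / 337 * 100
= 9.14%

9.14


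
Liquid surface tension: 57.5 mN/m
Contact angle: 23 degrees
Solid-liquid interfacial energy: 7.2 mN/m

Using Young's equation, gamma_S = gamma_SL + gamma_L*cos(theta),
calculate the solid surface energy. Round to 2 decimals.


gamma_S = 7.2 + 57.5 * cos(23)
= 60.13 mN/m

60.13


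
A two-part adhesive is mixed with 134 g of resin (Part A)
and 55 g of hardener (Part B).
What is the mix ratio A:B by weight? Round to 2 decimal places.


Mix ratio = mass_A / mass_B
= 134 / 55
= 2.44

2.44


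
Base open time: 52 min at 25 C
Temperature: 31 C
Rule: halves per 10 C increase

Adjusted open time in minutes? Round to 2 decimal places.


Acceleration = 2^((31-25)/10) = 1.5157
Open time = 52 / 1.5157 = 34.31 min

34.31


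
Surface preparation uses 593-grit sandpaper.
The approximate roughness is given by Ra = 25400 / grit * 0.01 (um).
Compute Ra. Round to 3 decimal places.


Ra = 25400 / 593 * 0.01
= 254 / 593
= 0.428 um

0.428


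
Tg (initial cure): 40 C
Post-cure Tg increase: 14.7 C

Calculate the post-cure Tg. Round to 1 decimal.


Post-cure Tg = 40 + 14.7 = 54.7 C

54.7


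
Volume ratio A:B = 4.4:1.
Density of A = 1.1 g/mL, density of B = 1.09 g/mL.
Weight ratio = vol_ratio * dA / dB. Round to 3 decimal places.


Wt ratio = 4.4 * 1.1 / 1.09
= 4.440

4.440


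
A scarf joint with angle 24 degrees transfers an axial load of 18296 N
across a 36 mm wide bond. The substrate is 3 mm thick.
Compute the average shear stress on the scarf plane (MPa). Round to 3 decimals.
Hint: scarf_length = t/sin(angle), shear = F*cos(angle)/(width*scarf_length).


scarf_length = 3 / sin(24 deg) = 7.3758 mm
cos(24 deg) = 0.913545
shear stress = 18296 * 0.913545 / (36 * 7.3758)
= 62.947 MPa

62.947


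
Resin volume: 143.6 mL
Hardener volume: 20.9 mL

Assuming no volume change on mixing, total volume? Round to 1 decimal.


V_total = 143.6 + 20.9 = 164.5 mL

164.5


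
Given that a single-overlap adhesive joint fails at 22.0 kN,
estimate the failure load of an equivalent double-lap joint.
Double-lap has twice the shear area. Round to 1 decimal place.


Double-lap factor = 2
Expected load = 22.0 * 2 = 44.0 kN

44.0


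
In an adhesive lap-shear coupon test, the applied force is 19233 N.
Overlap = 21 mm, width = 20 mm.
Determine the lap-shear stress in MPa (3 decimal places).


stress = F / (overlap * width)
= 19233 / (21 * 20)
= 45.793 MPa

45.793


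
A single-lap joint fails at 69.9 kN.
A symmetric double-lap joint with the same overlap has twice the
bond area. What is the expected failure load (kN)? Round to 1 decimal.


Double-lap load = 2 * 69.9 = 139.8 kN

139.8


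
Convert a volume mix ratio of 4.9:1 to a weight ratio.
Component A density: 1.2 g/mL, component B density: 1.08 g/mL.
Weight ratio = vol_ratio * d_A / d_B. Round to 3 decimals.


= 4.9 * 1.2 / 1.08 = 5.444

5.444


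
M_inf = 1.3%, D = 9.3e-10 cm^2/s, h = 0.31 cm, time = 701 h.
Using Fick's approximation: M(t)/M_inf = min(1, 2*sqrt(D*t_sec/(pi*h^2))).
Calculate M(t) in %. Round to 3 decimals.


t = 2523600 s
ratio = min(1, 2*sqrt(9.3e-10*2523600/(pi*0.0961)))
= 0.176338
M(t) = 1.3 * 0.176338 = 0.229%

0.229


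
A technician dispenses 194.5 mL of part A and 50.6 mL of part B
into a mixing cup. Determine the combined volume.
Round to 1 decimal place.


Combined volume = 194.5 + 50.6
= 245.1 mL

245.1


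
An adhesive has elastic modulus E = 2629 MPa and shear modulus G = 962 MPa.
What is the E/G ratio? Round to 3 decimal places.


E/G = 2629 / 962 = 2.733

2.733


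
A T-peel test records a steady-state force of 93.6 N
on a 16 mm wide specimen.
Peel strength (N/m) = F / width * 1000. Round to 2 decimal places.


Peel strength = 93.6 / 16 * 1000
= 5850.00 N/m

5850.00


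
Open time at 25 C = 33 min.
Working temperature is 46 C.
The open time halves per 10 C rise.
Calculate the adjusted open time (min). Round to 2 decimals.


factor = 2^((46 - 25) / 10) = 4.2871
ot = 33 / 4.2871 = 7.70 min

7.70


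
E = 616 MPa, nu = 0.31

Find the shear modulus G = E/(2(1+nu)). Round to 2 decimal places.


G = 616 / (2 * 1.31)
= 235.11 MPa

235.11


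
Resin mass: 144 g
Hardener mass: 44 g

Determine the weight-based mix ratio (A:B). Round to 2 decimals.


Ratio = 144 / 44 = 3.27

3.27


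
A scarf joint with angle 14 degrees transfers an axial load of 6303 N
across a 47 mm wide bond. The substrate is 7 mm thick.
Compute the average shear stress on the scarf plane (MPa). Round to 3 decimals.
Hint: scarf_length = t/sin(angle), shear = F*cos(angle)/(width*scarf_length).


scarf_length = 7 / sin(14 deg) = 28.9350 mm
cos(14 deg) = 0.970296
shear stress = 6303 * 0.970296 / (47 * 28.9350)
= 4.497 MPa

4.497


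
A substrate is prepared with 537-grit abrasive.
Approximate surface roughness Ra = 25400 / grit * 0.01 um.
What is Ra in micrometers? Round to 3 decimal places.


Ra = 25400 / 537 * 0.01 = 0.473 um

0.473


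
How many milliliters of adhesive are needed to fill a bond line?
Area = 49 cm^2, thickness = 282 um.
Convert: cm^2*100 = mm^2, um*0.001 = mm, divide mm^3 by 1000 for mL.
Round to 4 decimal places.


= (49 * 100) * (282 * 0.001) / 1000
= 1.3818 mL

1.3818


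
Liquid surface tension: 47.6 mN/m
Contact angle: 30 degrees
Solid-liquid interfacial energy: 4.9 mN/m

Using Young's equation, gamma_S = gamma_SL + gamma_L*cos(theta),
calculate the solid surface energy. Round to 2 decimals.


gamma_S = 4.9 + 47.6 * cos(30)
= 46.12 mN/m

46.12


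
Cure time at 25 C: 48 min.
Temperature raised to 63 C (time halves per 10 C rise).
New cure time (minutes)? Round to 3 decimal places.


Acceleration factor = 2^(38/10) = 13.9288
New time = 48 / 13.9288 = 3.446 min

3.446


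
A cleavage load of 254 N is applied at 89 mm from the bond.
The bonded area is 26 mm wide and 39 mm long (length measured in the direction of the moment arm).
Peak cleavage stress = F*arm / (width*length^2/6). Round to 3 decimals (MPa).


Moment = 254 * 89 = 22606 N*mm
Section modulus = 26 * 1521 / 6 = 39546 / 6 mm^3
Stress = 22606 / (39546 / 6) = 135636 / 39546
= 3.430 MPa

3.430


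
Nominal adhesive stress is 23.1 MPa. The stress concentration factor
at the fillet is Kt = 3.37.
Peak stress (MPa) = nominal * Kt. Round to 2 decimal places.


Peak = 23.1 * 3.37 = 77.85 MPa

77.85


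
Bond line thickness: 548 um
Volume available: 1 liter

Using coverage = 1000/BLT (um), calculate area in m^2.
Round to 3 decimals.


1 L = 1e6 mm^3, thickness = 548 um = 0.548 mm
Area = 1e6 / 0.548 mm^2 = (1e6 / 0.548) / 1e6 m^2 = 1000 / 548 m^2
= 1.825 m^2

1.825


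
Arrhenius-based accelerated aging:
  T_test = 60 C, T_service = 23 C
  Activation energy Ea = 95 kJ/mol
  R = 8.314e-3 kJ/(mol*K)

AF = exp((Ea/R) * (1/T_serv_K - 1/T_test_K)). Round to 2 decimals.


T_test_K = 333.15, T_serv_K = 296.15
AF = exp((95/8.314e-3) * (1/296.15 - 1/333.15))
= 72.61

72.61


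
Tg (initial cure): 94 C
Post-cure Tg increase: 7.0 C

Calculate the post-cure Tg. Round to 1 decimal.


Post-cure Tg = 94 + 7.0 = 101.0 C

101.0


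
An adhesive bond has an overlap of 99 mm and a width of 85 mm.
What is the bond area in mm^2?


Bond area = overlap * width
= 99 * 85
= 8415 mm^2

8415


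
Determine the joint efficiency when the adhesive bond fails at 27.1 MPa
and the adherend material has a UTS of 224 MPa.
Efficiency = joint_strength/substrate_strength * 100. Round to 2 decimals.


Joint efficiency = 27.1 / 224 * 100
= 12.10%

12.10


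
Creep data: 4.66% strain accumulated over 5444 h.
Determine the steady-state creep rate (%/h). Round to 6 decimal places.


Rate = 4.66 / 5444 = 0.000856 %/h

0.000856


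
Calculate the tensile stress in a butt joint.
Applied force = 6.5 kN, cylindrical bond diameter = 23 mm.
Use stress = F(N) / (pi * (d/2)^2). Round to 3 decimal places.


A = pi * 11.5^2 = 415.4756 mm^2
sigma = 6500.0 / 415.4756 = 15.645 MPa

15.645


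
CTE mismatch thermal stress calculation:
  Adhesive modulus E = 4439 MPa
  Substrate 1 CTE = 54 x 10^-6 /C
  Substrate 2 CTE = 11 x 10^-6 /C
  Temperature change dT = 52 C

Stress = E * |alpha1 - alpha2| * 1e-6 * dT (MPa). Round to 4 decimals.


delta_alpha = |54 - 11| = 43 x 10^-6/C
Stress = 4439 * 43e-6 * 52
= 9.9256 MPa

9.9256


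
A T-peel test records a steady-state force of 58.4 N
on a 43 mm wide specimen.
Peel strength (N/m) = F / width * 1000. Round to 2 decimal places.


Peel strength = 58.4 / 43 * 1000
= 1358.14 N/m

1358.14


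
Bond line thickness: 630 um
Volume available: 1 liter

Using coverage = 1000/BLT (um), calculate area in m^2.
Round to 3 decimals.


1 L = 1e6 mm^3, thickness = 630 um = 0.63 mm
Area = 1e6 / 0.63 mm^2 = (1e6 / 0.63) / 1e6 m^2 = 1000 / 630 m^2
= 1.587 m^2

1.587


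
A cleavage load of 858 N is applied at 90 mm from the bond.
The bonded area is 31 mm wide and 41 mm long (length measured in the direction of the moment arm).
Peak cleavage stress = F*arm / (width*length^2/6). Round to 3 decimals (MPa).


Moment = 858 * 90 = 77220 N*mm
Section modulus = 31 * 1681 / 6 = 52111 / 6 mm^3
Stress = 77220 / (52111 / 6) = 463320 / 52111
= 8.891 MPa

8.891


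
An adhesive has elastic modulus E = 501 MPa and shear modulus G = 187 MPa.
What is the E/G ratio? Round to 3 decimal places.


E/G = 501 / 187 = 2.679

2.679


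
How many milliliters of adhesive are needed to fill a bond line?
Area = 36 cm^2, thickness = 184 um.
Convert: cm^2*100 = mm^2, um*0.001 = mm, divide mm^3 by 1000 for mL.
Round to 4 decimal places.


= (36 * 100) * (184 * 0.001) / 1000
= 0.6624 mL

0.6624


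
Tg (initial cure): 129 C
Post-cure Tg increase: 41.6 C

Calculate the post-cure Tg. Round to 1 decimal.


Post-cure Tg = 129 + 41.6 = 170.6 C

170.6


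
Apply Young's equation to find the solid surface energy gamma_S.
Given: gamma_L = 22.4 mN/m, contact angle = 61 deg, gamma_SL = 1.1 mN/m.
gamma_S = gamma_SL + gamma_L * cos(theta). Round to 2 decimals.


theta_rad = 61 * pi/180 = 1.064651
gamma_S = 1.1 + 22.4 * cos(1.064651)
= 11.96 mN/m

11.96


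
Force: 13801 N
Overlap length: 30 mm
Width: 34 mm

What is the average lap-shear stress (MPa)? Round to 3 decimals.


Average shear stress = F / (overlap * width)
= 13801 / (30 * 34)
= 13.530 MPa

13.530


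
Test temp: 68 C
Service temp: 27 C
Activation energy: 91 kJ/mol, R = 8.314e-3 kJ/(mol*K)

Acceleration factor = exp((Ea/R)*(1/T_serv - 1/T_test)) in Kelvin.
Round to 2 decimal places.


AF = exp((91/0.008314)*(1/300.15 - 1/341.15))
= 80.05

80.05


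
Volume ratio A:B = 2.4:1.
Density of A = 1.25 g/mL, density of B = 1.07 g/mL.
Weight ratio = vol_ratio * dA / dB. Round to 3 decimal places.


Wt ratio = 2.4 * 1.25 / 1.07
= 2.804

2.804


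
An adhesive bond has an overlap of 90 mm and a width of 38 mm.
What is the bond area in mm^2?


Bond area = overlap * width
= 90 * 38
= 3420 mm^2

3420


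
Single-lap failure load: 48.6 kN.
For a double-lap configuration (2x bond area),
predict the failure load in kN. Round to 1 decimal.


Failure load = 48.6 * 2 = 97.2 kN

97.2


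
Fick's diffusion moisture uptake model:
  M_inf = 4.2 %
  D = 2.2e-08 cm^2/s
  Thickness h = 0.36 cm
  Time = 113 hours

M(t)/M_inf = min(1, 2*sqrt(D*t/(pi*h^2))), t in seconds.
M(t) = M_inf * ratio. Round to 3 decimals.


t_sec = 113 * 3600 = 406800
ratio = 2*sqrt(2.2e-08*406800/(pi*0.36^2))
= min(1, 0.296520)
= 0.296520
M(t) = 4.2 * 0.296520 = 1.245 %

1.245


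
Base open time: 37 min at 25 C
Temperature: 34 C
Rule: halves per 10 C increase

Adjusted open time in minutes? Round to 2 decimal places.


Acceleration = 2^((34-25)/10) = 1.8661
Open time = 37 / 1.8661 = 19.83 min

19.83


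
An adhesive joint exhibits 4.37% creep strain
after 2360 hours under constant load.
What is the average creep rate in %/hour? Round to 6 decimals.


Creep rate = strain / time
= 4.37 / 2360
= 0.001852 %/h

0.001852


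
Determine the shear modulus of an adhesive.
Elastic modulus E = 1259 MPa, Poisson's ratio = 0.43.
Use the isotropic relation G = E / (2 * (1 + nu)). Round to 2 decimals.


G = 1259 / (2*(1+0.43)) = 1259 / 2.86
= 440.21 MPa

440.21


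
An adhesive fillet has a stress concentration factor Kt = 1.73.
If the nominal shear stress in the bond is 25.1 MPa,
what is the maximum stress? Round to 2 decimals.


Max stress = 25.1 * 1.73 = 43.42 MPa

43.42


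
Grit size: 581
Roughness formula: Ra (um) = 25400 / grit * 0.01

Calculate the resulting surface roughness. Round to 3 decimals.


Ra = 25400 / 581 * 0.01
= 0.437 um

0.437


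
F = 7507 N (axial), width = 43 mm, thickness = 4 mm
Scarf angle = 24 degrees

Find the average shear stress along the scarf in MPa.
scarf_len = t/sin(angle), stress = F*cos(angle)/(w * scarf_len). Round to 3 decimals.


scarf_len = 4/sin(24 deg) = 9.8344
cos(24 deg) = 0.913545
stress = 7507*0.913545/(43*9.8344) = 16.217 MPa

16.217


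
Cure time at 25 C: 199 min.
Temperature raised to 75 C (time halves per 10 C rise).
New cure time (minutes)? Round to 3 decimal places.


Acceleration factor = 2^(50/10) = 32.0000
New time = 199 / 32.0000 = 6.219 min

6.219
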